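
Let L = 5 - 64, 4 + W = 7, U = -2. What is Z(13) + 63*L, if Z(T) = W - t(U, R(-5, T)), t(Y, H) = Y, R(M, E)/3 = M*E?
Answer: -3712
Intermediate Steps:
R(M, E) = 3*E*M (R(M, E) = 3*(M*E) = 3*(E*M) = 3*E*M)
W = 3 (W = -4 + 7 = 3)
Z(T) = 5 (Z(T) = 3 - 1*(-2) = 3 + 2 = 5)
L = -59
Z(13) + 63*L = 5 + 63*(-59) = 5 - 3717 = -3712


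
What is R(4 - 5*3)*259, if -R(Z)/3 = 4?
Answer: -3108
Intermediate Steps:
R(Z) = -12 (R(Z) = -3*4 = -12)
R(4 - 5*3)*259 = -12*259 = -3108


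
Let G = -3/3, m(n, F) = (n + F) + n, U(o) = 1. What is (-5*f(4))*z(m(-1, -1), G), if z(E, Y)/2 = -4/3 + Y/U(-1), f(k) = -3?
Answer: -70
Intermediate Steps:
m(n, F) = F + 2*n (m(n, F) = (F + n) + n = F + 2*n)
G = -1 (G = -3*⅓ = -1)
z(E, Y) = -8/3 + 2*Y (z(E, Y) = 2*(-4/3 + Y/1) = 2*(-4*⅓ + Y*1) = 2*(-4/3 + Y) = -8/3 + 2*Y)
(-5*f(4))*z(m(-1, -1), G) = (-5*(-3))*(-8/3 + 2*(-1)) = 15*(-8/3 - 2) = 15*(-14/3) = -70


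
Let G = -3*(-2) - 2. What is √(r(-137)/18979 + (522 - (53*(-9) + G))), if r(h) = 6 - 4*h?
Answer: √358411943161/18979 ≈ 31.544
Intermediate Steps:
G = 4 (G = 6 - 2 = 4)
√(r(-137)/18979 + (522 - (53*(-9) + G))) = √((6 - 4*(-137))/18979 + (522 - (53*(-9) + 4))) = √((6 + 548)*(1/18979) + (522 - (-477 + 4))) = √(554*(1/18979) + (522 - 1*(-473))) = √(554/18979 + (522 + 473)) = √(554/18979 + 995) = √(18884659/18979) = √358411943161/18979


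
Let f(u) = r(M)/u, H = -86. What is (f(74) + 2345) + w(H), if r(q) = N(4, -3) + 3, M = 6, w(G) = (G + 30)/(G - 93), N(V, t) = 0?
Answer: 31066551/13246 ≈ 2345.4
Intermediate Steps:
w(G) = (30 + G)/(-93 + G)
r(q) = 3 (r(q) = 0 + 3 = 3)
f(u) = 3/u
(f(74) + 2345) + w(H) = (3/74 + 2345) + (30 - 86)/(-93 - 86) = (3*(1/74) + 2345) - 56/(-179) = (3/74 + 2345) - 1/179*(-56) = 173533/74 + 56/179 = 31066551/13246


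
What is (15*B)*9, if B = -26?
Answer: -3510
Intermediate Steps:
(15*B)*9 = (15*(-26))*9 = -390*9 = -3510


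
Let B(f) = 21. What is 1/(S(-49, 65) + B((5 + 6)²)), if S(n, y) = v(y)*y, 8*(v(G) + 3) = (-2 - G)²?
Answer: 8/290393 ≈ 2.7549e-5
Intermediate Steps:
v(G) = -3 + (-2 - G)²/8
S(n, y) = y*(-3 + (2 + y)²/8) (S(n, y) = (-3 + (2 + y)²/8)*y = y*(-3 + (2 + y)²/8))
1/(S(-49, 65) + B((5 + 6)²)) = 1/((⅛)*65*(-24 + (2 + 65)²) + 21) = 1/((⅛)*65*(-24 + 67²) + 21) = 1/((⅛)*65*(-24 + 4489) + 21) = 1/((⅛)*65*4465 + 21) = 1/(290225/8 + 21) = 1/(290393/8) = 8/290393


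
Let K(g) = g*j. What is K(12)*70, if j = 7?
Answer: 5880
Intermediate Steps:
K(g) = 7*g (K(g) = g*7 = 7*g)
K(12)*70 = (7*12)*70 = 84*70 = 5880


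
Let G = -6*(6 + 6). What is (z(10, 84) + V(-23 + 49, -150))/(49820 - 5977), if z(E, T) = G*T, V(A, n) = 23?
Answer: -6025/43843 ≈ -0.13742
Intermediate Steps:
G = -72 (G = -6*12 = -72)
z(E, T) = -72*T
(z(10, 84) + V(-23 + 49, -150))/(49820 - 5977) = (-72*84 + 23)/(49820 - 5977) = (-6048 + 23)/43843 = -6025*1/43843 = -6025/43843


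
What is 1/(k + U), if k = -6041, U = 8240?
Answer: 1/2199 ≈ 0.00045475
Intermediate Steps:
1/(k + U) = 1/(-6041 + 8240) = 1/2199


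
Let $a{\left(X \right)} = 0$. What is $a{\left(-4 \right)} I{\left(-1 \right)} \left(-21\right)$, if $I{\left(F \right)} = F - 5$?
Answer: $0$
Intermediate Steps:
$I{\left(F \right)} = -5 + F$
$a{\left(-4 \right)} I{\left(-1 \right)} \left(-21\right) = 0 \left(-5 - 1\right) \left(-21\right) = 0 \left(-6\right) \left(-21\right) = 0 \left(-21\right) = 0$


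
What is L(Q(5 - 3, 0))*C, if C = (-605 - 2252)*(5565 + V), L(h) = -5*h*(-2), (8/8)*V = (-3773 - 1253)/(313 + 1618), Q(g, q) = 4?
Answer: -1227480222920/1931 ≈ -6.3567e+8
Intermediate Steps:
V = -5026/1931 (V = (-3773 - 1253)/(313 + 1618) = -5026/1931 ≈ -2.6028)
L(h) = 10*h
C = -30687005573/1931 (C = (-605 - 2252)*(5565 - 5026/1931) = -2857*10740989/1931 = -30687005573/1931 ≈ -1.5892e+7)
L(Q(5 - 3, 0))*C = (10*4)*(-30687005573/1931) = 40*(-30687005573/1931) = -1227480222920/1931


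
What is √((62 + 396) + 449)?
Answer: √907 ≈ 30.116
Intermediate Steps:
√((62 + 396) + 449) = √(458 + 449) = √907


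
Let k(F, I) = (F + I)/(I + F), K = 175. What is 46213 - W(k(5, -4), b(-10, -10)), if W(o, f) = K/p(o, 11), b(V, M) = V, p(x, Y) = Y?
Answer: 508168/11 ≈ 46197.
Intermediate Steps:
k(F, I) = 1 (k(F, I) = (F + I)/(F + I) = 1)
W(o, f) = 175/11
46213 - W(k(5, -4), b(-10, -10)) = 46213 - 1*175/11 = 46213 - 175/11 = 508168/11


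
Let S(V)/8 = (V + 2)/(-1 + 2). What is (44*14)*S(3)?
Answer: 24640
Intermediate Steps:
S(V) = 16 + 8*V (S(V) = 8*((V + 2)/(-1 + 2)) = 8*((2 + V)/1) = 8*((2 + V)*1) = 8*(2 + V) = 16 + 8*V)
(44*14)*S(3) = (44*14)*(16 + 8*3) = 616*(16 + 24) = 616*40 = 24640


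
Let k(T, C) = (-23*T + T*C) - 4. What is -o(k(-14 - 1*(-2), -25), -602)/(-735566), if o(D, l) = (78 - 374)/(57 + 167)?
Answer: -37/20595848 ≈ -1.7965e-6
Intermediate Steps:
k(T, C) = -4 - 23*T + C*T (k(T, C) = (-23*T + C*T) - 4 = -4 - 23*T + C*T)
o(D, l) = -37/28 (o(D, l) = -296/224 = -296*1/224 = -37/28)
-o(k(-14 - 1*(-2), -25), -602)/(-735566) = -(-37)/(28*(-735566)) = -(-37)*(-1)/(28*735566) = -1*37/20595848 = -37/20595848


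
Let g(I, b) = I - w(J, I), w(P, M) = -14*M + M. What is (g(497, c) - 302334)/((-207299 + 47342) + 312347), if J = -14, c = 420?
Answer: -147688/76195 ≈ -1.9383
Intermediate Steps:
w(P, M) = -13*M
g(I, b) = 14*I (g(I, b) = I - (-13)*I = I + 13*I = 14*I)
(g(497, c) - 302334)/((-207299 + 47342) + 312347) = (14*497 - 302334)/((-207299 + 47342) + 312347) = (6958 - 302334)/(-159957 + 312347) = -295376/152390 = -295376*1/152390 = -147688/76195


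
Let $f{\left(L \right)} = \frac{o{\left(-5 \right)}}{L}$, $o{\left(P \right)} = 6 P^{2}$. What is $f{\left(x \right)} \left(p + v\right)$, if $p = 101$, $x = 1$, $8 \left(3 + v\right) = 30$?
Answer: $\frac{30525}{2} \approx 15263.0$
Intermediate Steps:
$v = \frac{3}{4}$ ($v = -3 + \frac{1}{8} \cdot 30 = -3 + \frac{15}{4} = \frac{3}{4} \approx 0.75$)
$f{\left(L \right)} = \frac{150}{L}$ ($f{\left(L \right)} = \frac{6 \left(-5\right)^{2}}{L} = \frac{6 \cdot 25}{L} = \frac{150}{L}$)
$f{\left(x \right)} \left(p + v\right) = \frac{150}{1} \left(101 + \frac{3}{4}\right) = 150 \cdot 1 \cdot \frac{407}{4} = 150 \cdot \frac{407}{4} = \frac{30525}{2}$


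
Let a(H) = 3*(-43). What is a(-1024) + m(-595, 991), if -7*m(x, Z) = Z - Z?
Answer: -129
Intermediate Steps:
m(x, Z) = 0 (m(x, Z) = -(Z - Z)/7 = -⅐*0 = 0)
a(H) = -129
a(-1024) + m(-595, 991) = -129 + 0 = -129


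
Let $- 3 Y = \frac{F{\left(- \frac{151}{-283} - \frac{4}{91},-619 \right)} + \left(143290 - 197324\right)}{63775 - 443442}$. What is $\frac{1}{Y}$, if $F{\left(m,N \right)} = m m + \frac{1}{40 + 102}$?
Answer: $- \frac{35755828926152426}{1696242265792447} \approx -21.079$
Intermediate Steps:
$F{\left(m,N \right)} = \frac{1}{142} + m^{2}$ ($F{\left(m,N \right)} = m^{2} + \frac{1}{142} = \frac{1}{142} + m^{2}$)
$Y = - \frac{1696242265792447}{35755828926152426}$ ($Y = - \frac{\left(\left(\frac{1}{142} + \left(- \frac{151}{-283} - \frac{4}{91}\right)^{2}\right) + \left(143290 - 197324\right)\right) \frac{1}{63775 - 443442}}{3} = - \frac{\left(\left(\frac{1}{142} + \left(\left(-151\right) \left(- \frac{1}{283}\right) - \frac{4}{91}\right)^{2}\right) + \left(143290 - 197324\right)\right) \frac{1}{-379667}}{3} = - \frac{\left(\left(\frac{1}{142} + \left(\frac{151}{283} - \frac{4}{91}\right)^{2}\right) - 54034\right) \left(- \frac{1}{379667}\right)}{3} = - \frac{\left(\left(\frac{1}{142} + \left(\frac{12609}{25753}\right)^{2}\right) - 54034\right) \left(- \frac{1}{379667}\right)}{3} = - \frac{\left(\left(\frac{1}{142} + \frac{158986881}{663217009}\right) - 54034\right) \left(- \frac{1}{379667}\right)}{3} = - \frac{\left(\frac{23239354111}{94176815278} - 54034\right) \left(- \frac{1}{379667}\right)}{3} = - \frac{\left(- \frac{5088726797377341}{94176815278}\right) \left(- \frac{1}{379667}\right)}{3} = \left(- \frac{1}{3}\right) \frac{5088726797377341}{35755828926152426} = - \frac{1696242265792447}{35755828926152426} \approx -0.04744$)
$\frac{1}{Y} = \frac{1}{- \frac{1696242265792447}{35755828926152426}} = - \frac{35755828926152426}{1696242265792447}$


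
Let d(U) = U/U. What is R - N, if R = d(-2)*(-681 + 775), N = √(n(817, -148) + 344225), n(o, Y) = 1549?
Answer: 94 - 13*√2046 ≈ -494.03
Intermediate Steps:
d(U) = 1
N = 13*√2046 (N = √(1549 + 344225) = √345774 = 13*√2046 ≈ 588.03)
R = 94 (R = 1*(-681 + 775) = 1*94 = 94)
R - N = 94 - 13*√2046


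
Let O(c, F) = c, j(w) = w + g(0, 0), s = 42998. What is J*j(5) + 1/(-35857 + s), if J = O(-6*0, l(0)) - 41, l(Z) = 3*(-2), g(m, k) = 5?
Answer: -2927809/7141 ≈ -410.00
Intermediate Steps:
l(Z) = -6
j(w) = 5 + w (j(w) = w + 5 = 5 + w)
J = -41 (J = -6*0 - 41 = 0 - 41 = -41)
J*j(5) + 1/(-35857 + s) = -41*(5 + 5) + 1/(-35857 + 42998) = -41*10 + 1/7141 = -410 + 1/7141 = -2927809/7141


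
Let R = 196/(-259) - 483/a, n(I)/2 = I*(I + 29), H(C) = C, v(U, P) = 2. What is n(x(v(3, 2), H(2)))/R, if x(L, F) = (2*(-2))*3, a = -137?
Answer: -2068152/14035 ≈ -147.36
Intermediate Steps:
x(L, F) = -12 (x(L, F) = -4*3 = -12)
n(I) = 2*I*(29 + I) (n(I) = 2*(I*(I + 29)) = 2*(I*(29 + I)) = 2*I*(29 + I))
R = 14035/5069 (R = 196/(-259) - 483/(-137) = 196*(-1/259) - 483*(-1/137) = -28/37 + 483/137 = 14035/5069 ≈ 2.7688)
n(x(v(3, 2), H(2)))/R = (2*(-12)*(29 - 12))/(14035/5069) = (2*(-12)*17)*(5069/14035) = -408*5069/14035 = -2068152/14035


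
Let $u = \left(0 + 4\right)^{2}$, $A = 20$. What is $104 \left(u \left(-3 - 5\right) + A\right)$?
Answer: $-11232$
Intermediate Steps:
$u = 16$ ($u = 4^{2} = 16$)
$104 \left(u \left(-3 - 5\right) + A\right) = 104 \left(16 \left(-3 - 5\right) + 20\right) = 104 \left(16 \left(-8\right) + 20\right) = 104 \left(-128 + 20\right) = 104 \left(-108\right) = -11232$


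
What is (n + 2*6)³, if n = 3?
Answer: 3375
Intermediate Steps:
(n + 2*6)³ = (3 + 2*6)³ = (3 + 12)³ = 15³ = 3375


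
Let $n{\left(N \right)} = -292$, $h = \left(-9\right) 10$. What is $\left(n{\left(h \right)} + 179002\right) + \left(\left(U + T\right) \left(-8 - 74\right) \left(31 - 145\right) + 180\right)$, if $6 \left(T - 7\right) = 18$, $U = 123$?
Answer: $1422174$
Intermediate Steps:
$T = 10$ ($T = 7 + \frac{1}{6} \cdot 18 = 7 + 3 = 10$)
$h = -90$
$\left(n{\left(h \right)} + 179002\right) + \left(\left(U + T\right) \left(-8 - 74\right) \left(31 - 145\right) + 180\right) = \left(-292 + 179002\right) + \left(\left(123 + 10\right) \left(-8 - 74\right) \left(31 - 145\right) + 180\right) = 178710 + \left(133 \left(-82\right) \left(31 - 145\right) + 180\right) = 178710 + \left(\left(-10906\right) \left(-114\right) + 180\right) = 178710 + \left(1243284 + 180\right) = 178710 + 1243464 = 1422174$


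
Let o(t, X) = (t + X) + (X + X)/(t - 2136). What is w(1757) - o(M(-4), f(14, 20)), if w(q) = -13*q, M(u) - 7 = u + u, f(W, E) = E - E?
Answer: -22840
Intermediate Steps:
f(W, E) = 0
M(u) = 7 + 2*u (M(u) = 7 + (u + u) = 7 + 2*u)
o(t, X) = X + t + 2*X/(-2136 + t) (o(t, X) = (X + t) + (2*X)/(-2136 + t) = (X + t) + 2*X/(-2136 + t) = X + t + 2*X/(-2136 + t))
w(1757) - o(M(-4), f(14, 20)) = -13*1757 - ((7 + 2*(-4))**2 - 2136*(7 + 2*(-4)) - 2134*0 + 0*(7 + 2*(-4)))/(-2136 + (7 + 2*(-4))) = -22841 - ((7 - 8)**2 - 2136*(7 - 8) + 0 + 0*(7 - 8))/(-2136 + (7 - 8)) = -22841 - ((-1)**2 - 2136*(-1) + 0 + 0*(-1))/(-2136 - 1) = -22841 - (1 + 2136 + 0 + 0)/(-2137) = -22841 - (-1)*2137/2137 = -22841 - 1*(-1) = -22841 + 1 = -22840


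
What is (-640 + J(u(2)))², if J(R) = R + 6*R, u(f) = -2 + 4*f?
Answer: 357604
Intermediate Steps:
J(R) = 7*R
(-640 + J(u(2)))² = (-640 + 7*(-2 + 4*2))² = (-640 + 7*(-2 + 8))² = (-640 + 7*6)² = (-640 + 42)² = (-598)² = 357604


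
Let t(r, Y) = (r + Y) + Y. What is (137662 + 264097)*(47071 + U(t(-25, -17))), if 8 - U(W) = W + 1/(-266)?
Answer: 5037539189131/266 ≈ 1.8938e+10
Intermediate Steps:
t(r, Y) = r + 2*Y (t(r, Y) = (Y + r) + Y = r + 2*Y)
U(W) = 2129/266 - W (U(W) = 8 - (W + 1/(-266)) = 8 - (W - 1/266) = 8 - (-1/266 + W) = 8 + (1/266 - W) = 2129/266 - W)
(137662 + 264097)*(47071 + U(t(-25, -17))) = (137662 + 264097)*(47071 + (2129/266 - (-25 + 2*(-17)))) = 401759*(47071 + (2129/266 - (-25 - 34))) = 401759*(47071 + (2129/266 - 1*(-59))) = 401759*(47071 + (2129/266 + 59)) = 401759*(47071 + 17823/266) = 401759*(12538709/266) = 5037539189131/266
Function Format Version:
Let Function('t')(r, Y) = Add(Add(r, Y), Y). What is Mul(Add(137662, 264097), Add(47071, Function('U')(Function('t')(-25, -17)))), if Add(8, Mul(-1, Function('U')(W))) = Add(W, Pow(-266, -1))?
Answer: Rational(5037539189131, 266) ≈ 1.8938e+10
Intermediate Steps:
Function('t')(r, Y) = Add(r, Mul(2, Y)) (Function('t')(r, Y) = Add(Add(Y, r), Y) = Add(r, Mul(2, Y)))
Function('U')(W) = Add(Rational(2129, 266), Mul(-1, W)) (Function('U')(W) = Add(8, Mul(-1, Add(W, Pow(-266, -1)))) = Add(8, Mul(-1, Add(W, Rational(-1, 266)))) = Add(8, Mul(-1, Add(Rational(-1, 266), W))) = Add(8, Add(Rational(1, 266), Mul(-1, W))) = Add(Rational(2129, 266), Mul(-1, W)))
Mul(Add(137662, 264097), Add(47071, Function('U')(Function('t')(-25, -17)))) = Mul(Add(137662, 264097), Add(47071, Add(Rational(2129, 266), Mul(-1, Add(-25, Mul(2, -17)))))) = Mul(401759, Add(47071, Add(Rational(2129, 266), Mul(-1, Add(-25, -34))))) = Mul(401759, Add(47071, Add(Rational(2129, 266), Mul(-1, -59)))) = Mul(401759, Add(47071, Add(Rational(2129, 266), 59))) = Mul(401759, Add(47071, Rational(17823, 266))) = Mul(401759, Rational(12538709, 266)) = Rational(5037539189131, 266)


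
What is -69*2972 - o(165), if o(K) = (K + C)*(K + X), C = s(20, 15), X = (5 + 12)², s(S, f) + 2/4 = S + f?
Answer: -295641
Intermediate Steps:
s(S, f) = -½ + S + f (s(S, f) = -½ + (S + f) = -½ + S + f)
X = 289 (X = 17² = 289)
C = 69/2 (C = -½ + 20 + 15 = 69/2 ≈ 34.500)
o(K) = (289 + K)*(69/2 + K) (o(K) = (K + 69/2)*(K + 289) = (69/2 + K)*(289 + K) = (289 + K)*(69/2 + K))
-69*2972 - o(165) = -69*2972 - (19941/2 + 165² + (647/2)*165) = -205068 - (19941/2 + 27225 + 106755/2) = -205068 - 1*90573 = -205068 - 90573 = -295641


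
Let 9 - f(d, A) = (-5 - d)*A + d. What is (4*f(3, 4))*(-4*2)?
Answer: -1216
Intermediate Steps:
f(d, A) = 9 - d - A*(-5 - d) (f(d, A) = 9 - ((-5 - d)*A + d) = 9 - (A*(-5 - d) + d) = 9 - (d + A*(-5 - d)) = 9 + (-d - A*(-5 - d)) = 9 - d - A*(-5 - d))
(4*f(3, 4))*(-4*2) = (4*(9 - 1*3 + 5*4 + 4*3))*(-4*2) = (4*(9 - 3 + 20 + 12))*(-8) = (4*38)*(-8) = 152*(-8) = -1216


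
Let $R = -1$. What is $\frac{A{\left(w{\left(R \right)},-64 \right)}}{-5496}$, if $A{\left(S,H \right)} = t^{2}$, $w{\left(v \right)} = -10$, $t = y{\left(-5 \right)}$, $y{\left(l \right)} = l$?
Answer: $- \frac{25}{5496} \approx -0.0045488$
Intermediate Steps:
$t = -5$
$A{\left(S,H \right)} = 25$ ($A{\left(S,H \right)} = \left(-5\right)^{2} = 25$)
$\frac{A{\left(w{\left(R \right)},-64 \right)}}{-5496} = \frac{25}{-5496} = 25 \left(- \frac{1}{5496}\right) = - \frac{25}{5496}$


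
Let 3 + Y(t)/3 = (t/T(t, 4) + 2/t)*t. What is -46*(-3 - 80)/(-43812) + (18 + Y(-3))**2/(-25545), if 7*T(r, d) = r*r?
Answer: -25718527/186529590 ≈ -0.13788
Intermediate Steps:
T(r, d) = r**2/7 (T(r, d) = (r*r)/7 = r**2/7)
Y(t) = 18 (Y(t) = -9 + 3*((t/((t**2/7)) + 2/t)*t) = -9 + 3*((t*(7/t**2) + 2/t)*t) = -9 + 3*((7/t + 2/t)*t) = -9 + 3*((9/t)*t) = -9 + 3*9 = -9 + 27 = 18)
-46*(-3 - 80)/(-43812) + (18 + Y(-3))**2/(-25545) = -46*(-3 - 80)/(-43812) + (18 + 18)**2/(-25545) = -46*(-83)*(-1/43812) + 36**2*(-1/25545) = 3818*(-1/43812) + 1296*(-1/25545) = -1909/21906 - 432/8515 = -25718527/186529590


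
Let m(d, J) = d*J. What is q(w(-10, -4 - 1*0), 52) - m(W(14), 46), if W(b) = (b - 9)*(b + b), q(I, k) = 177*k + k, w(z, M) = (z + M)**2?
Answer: 2816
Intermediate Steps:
w(z, M) = (M + z)**2
q(I, k) = 178*k
W(b) = 2*b*(-9 + b) (W(b) = (-9 + b)*(2*b) = 2*b*(-9 + b))
m(d, J) = J*d
q(w(-10, -4 - 1*0), 52) - m(W(14), 46) = 178*52 - 46*2*14*(-9 + 14) = 9256 - 46*2*14*5 = 9256 - 46*140 = 9256 - 1*6440 = 9256 - 6440 = 2816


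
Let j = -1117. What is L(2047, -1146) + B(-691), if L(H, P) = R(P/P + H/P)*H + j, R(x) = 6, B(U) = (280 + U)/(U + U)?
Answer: 15430441/1382 ≈ 11165.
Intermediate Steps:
B(U) = (280 + U)/(2*U) (B(U) = (280 + U)/((2*U)) = (280 + U)*(1/(2*U)) = (280 + U)/(2*U))
L(H, P) = -1117 + 6*H (L(H, P) = 6*H - 1117 = -1117 + 6*H)
L(2047, -1146) + B(-691) = (-1117 + 6*2047) + (1/2)*(280 - 691)/(-691) = (-1117 + 12282) + (1/2)*(-1/691)*(-411) = 11165 + 411/1382 = 15430441/1382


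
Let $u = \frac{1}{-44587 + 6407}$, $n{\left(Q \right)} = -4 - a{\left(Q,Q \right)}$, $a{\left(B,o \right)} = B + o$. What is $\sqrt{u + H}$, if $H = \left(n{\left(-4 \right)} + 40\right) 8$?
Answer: $\frac{\sqrt{128278681655}}{19090} \approx 18.762$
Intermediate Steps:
$n{\left(Q \right)} = -4 - 2 Q$ ($n{\left(Q \right)} = -4 - \left(Q + Q\right) = -4 - 2 Q$)
$u = - \frac{1}{38180}$ ($u = \frac{1}{-38180} = - \frac{1}{38180} \approx -2.6192 \cdot 10^{-5}$)
$H = 352$ ($H = \left(\left(-4 - -8\right) + 40\right) 8 = \left(\left(-4 + 8\right) + 40\right) 8 = \left(4 + 40\right) 8 = 44 \cdot 8 = 352$)
$\sqrt{u + H} = \sqrt{- \frac{1}{38180} + 352} = \sqrt{\frac{13439359}{38180}} = \frac{\sqrt{128278681655}}{19090}$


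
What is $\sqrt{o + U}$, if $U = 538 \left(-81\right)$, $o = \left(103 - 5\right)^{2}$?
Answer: $i \sqrt{33974} \approx 184.32 i$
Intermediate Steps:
$o = 9604$ ($o = 98^{2} = 9604$)
$U = -43578$
$\sqrt{o + U} = \sqrt{9604 - 43578} = \sqrt{-33974} = i \sqrt{33974}$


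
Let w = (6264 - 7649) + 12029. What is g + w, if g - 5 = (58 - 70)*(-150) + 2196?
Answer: 14645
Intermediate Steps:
g = 4001 (g = 5 + ((58 - 70)*(-150) + 2196) = 5 + (-12*(-150) + 2196) = 5 + (1800 + 2196) = 5 + 3996 = 4001)
w = 10644 (w = -1385 + 12029 = 10644)
g + w = 4001 + 10644 = 14645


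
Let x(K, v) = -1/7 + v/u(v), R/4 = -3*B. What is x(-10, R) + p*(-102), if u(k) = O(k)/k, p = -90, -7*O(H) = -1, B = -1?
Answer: 71315/7 ≈ 10188.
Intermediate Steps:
O(H) = ⅐ (O(H) = -⅐*(-1) = ⅐)
R = 12 (R = 4*(-3*(-1)) = 4*3 = 12)
u(k) = 1/(7*k)
x(K, v) = -⅐ + 7*v² (x(K, v) = -1/7 + v/((1/(7*v))) = -1*⅐ + v*(7*v) = -⅐ + 7*v²)
x(-10, R) + p*(-102) = (-⅐ + 7*12²) - 90*(-102) = (-⅐ + 7*144) + 9180 = (-⅐ + 1008) + 9180 = 7055/7 + 9180 = 71315/7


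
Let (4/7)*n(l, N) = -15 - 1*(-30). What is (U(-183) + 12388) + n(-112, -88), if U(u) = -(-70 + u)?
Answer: 50669/4 ≈ 12667.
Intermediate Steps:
U(u) = 70 - u
n(l, N) = 105/4 (n(l, N) = 7*(-15 - 1*(-30))/4 = 7*(-15 + 30)/4 = (7/4)*15 = 105/4)
(U(-183) + 12388) + n(-112, -88) = ((70 - 1*(-183)) + 12388) + 105/4 = ((70 + 183) + 12388) + 105/4 = (253 + 12388) + 105/4 = 12641 + 105/4 = 50669/4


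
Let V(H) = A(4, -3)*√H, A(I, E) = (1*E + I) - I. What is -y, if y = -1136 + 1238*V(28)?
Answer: 1136 + 7428*√7 ≈ 20789.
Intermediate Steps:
A(I, E) = E (A(I, E) = (E + I) - I = E)
V(H) = -3*√H
y = -1136 - 7428*√7 (y = -1136 + 1238*(-6*√7) = -1136 - 7428*√7 ≈ -20789.)
-y = -(-1136 - 7428*√7) = 1136 + 7428*√7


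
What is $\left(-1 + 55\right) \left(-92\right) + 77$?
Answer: $-4891$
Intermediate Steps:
$\left(-1 + 55\right) \left(-92\right) + 77 = 54 \left(-92\right) + 77 = -4968 + 77 = -4891$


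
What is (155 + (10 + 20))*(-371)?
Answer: -68635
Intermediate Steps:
(155 + (10 + 20))*(-371) = (155 + 30)*(-371) = 185*(-371) = -68635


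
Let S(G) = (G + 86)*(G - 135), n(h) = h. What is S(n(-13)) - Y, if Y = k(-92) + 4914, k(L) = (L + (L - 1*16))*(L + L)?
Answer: -52518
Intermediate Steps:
k(L) = 2*L*(-16 + 2*L) (k(L) = (L + (L - 16))*(2*L) = (L + (-16 + L))*(2*L) = (-16 + 2*L)*(2*L) = 2*L*(-16 + 2*L))
Y = 41714 (Y = 4*(-92)*(-8 - 92) + 4914 = 4*(-92)*(-100) + 4914 = 36800 + 4914 = 41714)
S(G) = (-135 + G)*(86 + G) (S(G) = (86 + G)*(-135 + G) = (-135 + G)*(86 + G))
S(n(-13)) - Y = (-11610 + (-13)**2 - 49*(-13)) - 1*41714 = (-11610 + 169 + 637) - 41714 = -10804 - 41714 = -52518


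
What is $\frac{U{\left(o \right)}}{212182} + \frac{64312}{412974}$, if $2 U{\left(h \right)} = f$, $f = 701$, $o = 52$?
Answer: $\frac{13790596171}{87625649268} \approx 0.15738$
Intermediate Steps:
$U{\left(h \right)} = \frac{701}{2}$ ($U{\left(h \right)} = \frac{1}{2} \cdot 701 = \frac{701}{2}$)
$\frac{U{\left(o \right)}}{212182} + \frac{64312}{412974} = \frac{701}{2 \cdot 212182} + \frac{64312}{412974} = \frac{701}{2} \cdot \frac{1}{212182} + 64312 \cdot \frac{1}{412974} = \frac{701}{424364} + \frac{32156}{206487} = \frac{13790596171}{87625649268}$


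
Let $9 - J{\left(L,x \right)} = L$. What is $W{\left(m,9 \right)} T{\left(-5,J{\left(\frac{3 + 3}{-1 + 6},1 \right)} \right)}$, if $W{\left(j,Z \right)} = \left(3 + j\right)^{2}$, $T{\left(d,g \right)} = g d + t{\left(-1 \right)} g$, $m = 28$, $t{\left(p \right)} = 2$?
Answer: $- \frac{112437}{5} \approx -22487.0$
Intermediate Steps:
$J{\left(L,x \right)} = 9 - L$
$T{\left(d,g \right)} = 2 g + d g$ ($T{\left(d,g \right)} = g d + 2 g = d g + 2 g = 2 g + d g$)
$W{\left(m,9 \right)} T{\left(-5,J{\left(\frac{3 + 3}{-1 + 6},1 \right)} \right)} = \left(3 + 28\right)^{2} \left(9 - \frac{3 + 3}{-1 + 6}\right) \left(2 - 5\right) = 31^{2} \left(9 - \frac{6}{5}\right) \left(-3\right) = 961 \left(9 - 6 \cdot \frac{1}{5}\right) \left(-3\right) = 961 \left(9 - \frac{6}{5}\right) \left(-3\right) = 961 \cdot \frac{39}{5} \left(-3\right) = 961 \left(- \frac{117}{5}\right) = - \frac{112437}{5}$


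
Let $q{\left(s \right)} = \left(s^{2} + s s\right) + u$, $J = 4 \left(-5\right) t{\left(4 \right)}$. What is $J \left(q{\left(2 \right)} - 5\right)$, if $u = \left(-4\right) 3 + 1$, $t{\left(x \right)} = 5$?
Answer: $800$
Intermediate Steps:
$u = -11$ ($u = -12 + 1 = -11$)
$J = -100$ ($J = 4 \left(-5\right) 5 = \left(-20\right) 5 = -100$)
$q{\left(s \right)} = -11 + 2 s^{2}$ ($q{\left(s \right)} = \left(s^{2} + s s\right) - 11 = \left(s^{2} + s^{2}\right) - 11 = 2 s^{2} - 11 = -11 + 2 s^{2}$)
$J \left(q{\left(2 \right)} - 5\right) = - 100 \left(\left(-11 + 2 \cdot 2^{2}\right) - 5\right) = - 100 \left(\left(-11 + 2 \cdot 4\right) - 5\right) = - 100 \left(\left(-11 + 8\right) - 5\right) = - 100 \left(-3 - 5\right) = \left(-100\right) \left(-8\right) = 800$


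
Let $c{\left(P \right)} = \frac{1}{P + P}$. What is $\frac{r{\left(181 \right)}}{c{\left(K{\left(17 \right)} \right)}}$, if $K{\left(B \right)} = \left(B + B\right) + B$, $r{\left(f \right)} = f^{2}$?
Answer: $3341622$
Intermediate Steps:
$K{\left(B \right)} = 3 B$ ($K{\left(B \right)} = 2 B + B = 3 B$)
$c{\left(P \right)} = \frac{1}{2 P}$
$\frac{r{\left(181 \right)}}{c{\left(K{\left(17 \right)} \right)}} = \frac{181^{2}}{\frac{1}{2} \frac{1}{3 \cdot 17}} = \frac{32761}{\frac{1}{2} \cdot \frac{1}{51}} = 32761 \frac{1}{\frac{1}{102}} = 32761 \cdot 102 = 3341622$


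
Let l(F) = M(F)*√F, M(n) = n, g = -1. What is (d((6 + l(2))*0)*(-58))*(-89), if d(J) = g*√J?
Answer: 0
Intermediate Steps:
l(F) = F^(3/2) (l(F) = F*√F = F^(3/2))
d(J) = -√J
(d((6 + l(2))*0)*(-58))*(-89) = (-√((6 + 2^(3/2))*0)*(-58))*(-89) = (-√((6 + 2*√2)*0)*(-58))*(-89) = (-√0*(-58))*(-89) = (-1*0*(-58))*(-89) = (0*(-58))*(-89) = 0*(-89) = 0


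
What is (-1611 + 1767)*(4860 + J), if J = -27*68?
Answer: 471744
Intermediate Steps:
J = -1836
(-1611 + 1767)*(4860 + J) = (-1611 + 1767)*(4860 - 1836) = 156*3024 = 471744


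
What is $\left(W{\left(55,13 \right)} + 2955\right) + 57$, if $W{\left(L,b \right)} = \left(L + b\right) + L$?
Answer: $3135$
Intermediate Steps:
$W{\left(L,b \right)} = b + 2 L$
$\left(W{\left(55,13 \right)} + 2955\right) + 57 = \left(\left(13 + 2 \cdot 55\right) + 2955\right) + 57 = \left(\left(13 + 110\right) + 2955\right) + 57 = \left(123 + 2955\right) + 57 = 3078 + 57 = 3135$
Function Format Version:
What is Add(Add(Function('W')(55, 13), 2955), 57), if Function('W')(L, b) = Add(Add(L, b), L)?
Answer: 3135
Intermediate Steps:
Function('W')(L, b) = Add(b, Mul(2, L))
Add(Add(Function('W')(55, 13), 2955), 57) = Add(Add(Add(13, Mul(2, 55)), 2955), 57) = Add(Add(Add(13, 110), 2955), 57) = Add(Add(123, 2955), 57) = Add(3078, 57) = 3135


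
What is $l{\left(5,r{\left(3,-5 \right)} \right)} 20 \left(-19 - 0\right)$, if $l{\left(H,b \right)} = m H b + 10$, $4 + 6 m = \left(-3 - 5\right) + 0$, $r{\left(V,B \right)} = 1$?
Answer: $0$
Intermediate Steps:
$m = -2$ ($m = - \frac{2}{3} + \frac{\left(-3 - 5\right) + 0}{6} = - \frac{2}{3} + \frac{-8 + 0}{6} = - \frac{2}{3} + \frac{1}{6} \left(-8\right) = - \frac{2}{3} - \frac{4}{3} = -2$)
$l{\left(H,b \right)} = 10 - 2 H b$ ($l{\left(H,b \right)} = - 2 H b + 10 = 10 - 2 H b$)
$l{\left(5,r{\left(3,-5 \right)} \right)} 20 \left(-19 - 0\right) = \left(10 - 10 \cdot 1\right) 20 \left(-19 - 0\right) = \left(10 - 10\right) 20 \left(-19 + 0\right) = 0 \cdot 20 \left(-19\right) = 0 \left(-19\right) = 0$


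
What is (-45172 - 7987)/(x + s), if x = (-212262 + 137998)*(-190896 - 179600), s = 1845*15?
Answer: -3127/1618502507 ≈ -1.9320e-6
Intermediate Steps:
s = 27675
x = 27514514944 (x = -74264*(-370496) = 27514514944)
(-45172 - 7987)/(x + s) = (-45172 - 7987)/(27514514944 + 27675) = -53159/27514542619 = -53159*1/27514542619 = -3127/1618502507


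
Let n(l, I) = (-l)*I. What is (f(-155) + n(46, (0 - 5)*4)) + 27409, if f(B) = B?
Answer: 28174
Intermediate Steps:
n(l, I) = -I*l
(f(-155) + n(46, (0 - 5)*4)) + 27409 = (-155 - 1*(0 - 5)*4*46) + 27409 = (-155 - 1*(-5*4)*46) + 27409 = (-155 - 1*(-20)*46) + 27409 = (-155 + 920) + 27409 = 765 + 27409 = 28174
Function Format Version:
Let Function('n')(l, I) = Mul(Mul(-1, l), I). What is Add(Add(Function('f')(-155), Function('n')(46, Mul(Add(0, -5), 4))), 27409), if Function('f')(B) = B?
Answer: 28174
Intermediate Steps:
Function('n')(l, I) = Mul(-1, I, l)
Add(Add(Function('f')(-155), Function('n')(46, Mul(Add(0, -5), 4))), 27409) = Add(Add(-155, Mul(-1, Mul(Add(0, -5), 4), 46)), 27409) = Add(Add(-155, Mul(-1, Mul(-5, 4), 46)), 27409) = Add(Add(-155, Mul(-1, -20, 46)), 27409) = Add(Add(-155, 920), 27409) = Add(765, 27409) = 28174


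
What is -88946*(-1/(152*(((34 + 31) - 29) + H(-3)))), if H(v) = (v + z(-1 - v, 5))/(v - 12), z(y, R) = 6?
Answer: 222365/13604 ≈ 16.346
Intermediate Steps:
H(v) = (6 + v)/(-12 + v) (H(v) = (v + 6)/(v - 12) = (6 + v)/(-12 + v))
-88946*(-1/(152*(((34 + 31) - 29) + H(-3)))) = -88946*(-1/(152*(((34 + 31) - 29) + (6 - 3)/(-12 - 3)))) = -88946*(-1/(152*((65 - 29) + 3/(-15)))) = -88946*(-1/(152*(36 - 1/15*3))) = -88946*(-1/(152*(36 - 1/5))) = -88946/((179/5)*(-152)) = -88946/(-27208/5) = -88946*(-5/27208) = 222365/13604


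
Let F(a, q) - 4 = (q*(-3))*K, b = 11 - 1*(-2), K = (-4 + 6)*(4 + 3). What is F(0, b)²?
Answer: 293764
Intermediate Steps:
K = 14 (K = 2*7 = 14)
b = 13 (b = 11 + 2 = 13)
F(a, q) = 4 - 42*q (F(a, q) = 4 + (q*(-3))*14 = 4 - 3*q*14 = 4 - 42*q)
F(0, b)² = (4 - 42*13)² = (4 - 546)² = (-542)² = 293764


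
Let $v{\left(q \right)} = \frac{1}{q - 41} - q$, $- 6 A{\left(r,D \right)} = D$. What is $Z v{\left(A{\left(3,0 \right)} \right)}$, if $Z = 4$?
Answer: $- \frac{4}{41} \approx -0.097561$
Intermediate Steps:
$A{\left(r,D \right)} = - \frac{D}{6}$
$v{\left(q \right)} = \frac{1}{-41 + q} - q$
$Z v{\left(A{\left(3,0 \right)} \right)} = 4 \frac{1 - \left(\left(- \frac{1}{6}\right) 0\right)^{2} + 41 \left(\left(- \frac{1}{6}\right) 0\right)}{-41 - 0} = 4 \frac{1 - 0^{2} + 41 \cdot 0}{-41 + 0} = 4 \frac{1 - 0 + 0}{-41} = 4 \left(- \frac{1 + 0 + 0}{41}\right) = 4 \left(\left(- \frac{1}{41}\right) 1\right) = 4 \left(- \frac{1}{41}\right) = - \frac{4}{41}$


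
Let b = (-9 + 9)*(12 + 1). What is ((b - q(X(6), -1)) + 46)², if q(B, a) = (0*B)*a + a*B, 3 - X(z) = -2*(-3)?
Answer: 1849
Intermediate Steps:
X(z) = -3 (X(z) = 3 - (-2)*(-3) = 3 - 1*6 = 3 - 6 = -3)
q(B, a) = B*a (q(B, a) = 0*a + B*a = 0 + B*a = B*a)
b = 0 (b = 0*13 = 0)
((b - q(X(6), -1)) + 46)² = ((0 - (-3)*(-1)) + 46)² = ((0 - 1*3) + 46)² = ((0 - 3) + 46)² = (-3 + 46)² = 43² = 1849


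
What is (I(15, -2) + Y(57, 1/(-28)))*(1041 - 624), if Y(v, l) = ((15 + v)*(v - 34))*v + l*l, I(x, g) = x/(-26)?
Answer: 401169594549/10192 ≈ 3.9361e+7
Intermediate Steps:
I(x, g) = -x/26 (I(x, g) = x*(-1/26) = -x/26)
Y(v, l) = l**2 + v*(-34 + v)*(15 + v) (Y(v, l) = ((15 + v)*(-34 + v))*v + l**2 = ((-34 + v)*(15 + v))*v + l**2 = v*(-34 + v)*(15 + v) + l**2 = l**2 + v*(-34 + v)*(15 + v))
(I(15, -2) + Y(57, 1/(-28)))*(1041 - 624) = (-1/26*15 + ((1/(-28))**2 + 57**3 - 510*57 - 19*57**2))*(1041 - 624) = (-15/26 + ((-1/28)**2 + 185193 - 29070 - 19*3249))*417 = (-15/26 + (1/784 + 185193 - 29070 - 61731))*417 = (-15/26 + 74003329/784)*417 = (962037397/10192)*417 = 401169594549/10192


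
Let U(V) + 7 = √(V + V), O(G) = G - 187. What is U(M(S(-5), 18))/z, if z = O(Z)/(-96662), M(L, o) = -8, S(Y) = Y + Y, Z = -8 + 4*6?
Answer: -676634/171 + 386648*I/171 ≈ -3956.9 + 2261.1*I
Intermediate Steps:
Z = 16 (Z = -8 + 24 = 16)
O(G) = -187 + G
S(Y) = 2*Y
U(V) = -7 + √2*√V (U(V) = -7 + √(V + V) = -7 + √(2*V) = -7 + √2*√V)
z = 171/96662 (z = (-187 + 16)/(-96662) = -171*(-1/96662) = 171/96662 ≈ 0.0017691)
U(M(S(-5), 18))/z = (-7 + √2*√(-8))/(171/96662) = (-7 + √2*(2*I*√2))*(96662/171) = (-7 + 4*I)*(96662/171) = -676634/171 + 386648*I/171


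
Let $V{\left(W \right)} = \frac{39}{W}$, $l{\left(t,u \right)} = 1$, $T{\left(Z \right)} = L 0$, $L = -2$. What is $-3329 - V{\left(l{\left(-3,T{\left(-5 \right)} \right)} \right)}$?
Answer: $-3368$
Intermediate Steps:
$T{\left(Z \right)} = 0$ ($T{\left(Z \right)} = \left(-2\right) 0 = 0$)
$-3329 - V{\left(l{\left(-3,T{\left(-5 \right)} \right)} \right)} = -3329 - \frac{39}{1} = -3329 - 39 \cdot 1 = -3329 - 39 = -3368$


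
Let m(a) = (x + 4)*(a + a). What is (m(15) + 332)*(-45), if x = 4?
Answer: -25740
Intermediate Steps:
m(a) = 16*a (m(a) = (4 + 4)*(a + a) = 8*(2*a) = 16*a)
(m(15) + 332)*(-45) = (16*15 + 332)*(-45) = (240 + 332)*(-45) = 572*(-45) = -25740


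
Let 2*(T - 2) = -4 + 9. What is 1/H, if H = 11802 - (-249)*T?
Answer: 2/25845 ≈ 7.7384e-5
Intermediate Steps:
T = 9/2 (T = 2 + (-4 + 9)/2 = 2 + (1/2)*5 = 2 + 5/2 = 9/2 ≈ 4.5000)
H = 25845/2 (H = 11802 - (-249)*9/2 = 11802 - 1*(-2241/2) = 11802 + 2241/2 = 25845/2 ≈ 12923.)
1/H = 1/(25845/2) = 2/25845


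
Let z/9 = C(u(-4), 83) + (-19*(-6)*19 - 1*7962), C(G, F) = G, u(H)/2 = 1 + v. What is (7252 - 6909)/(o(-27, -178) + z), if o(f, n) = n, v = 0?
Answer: -343/52324 ≈ -0.0065553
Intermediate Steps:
u(H) = 2 (u(H) = 2*(1 + 0) = 2*1 = 2)
z = -52146 (z = 9*(2 + (-19*(-6)*19 - 1*7962)) = 9*(2 + (114*19 - 7962)) = 9*(2 + (2166 - 7962)) = 9*(2 - 5796) = 9*(-5794) = -52146)
(7252 - 6909)/(o(-27, -178) + z) = (7252 - 6909)/(-178 - 52146) = 343/(-52324) = 343*(-1/52324) = -343/52324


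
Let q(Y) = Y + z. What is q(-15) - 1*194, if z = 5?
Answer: -204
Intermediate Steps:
q(Y) = 5 + Y (q(Y) = Y + 5 = 5 + Y)
q(-15) - 1*194 = (5 - 15) - 1*194 = -10 - 194 = -204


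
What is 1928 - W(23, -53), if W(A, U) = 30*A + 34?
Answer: 1204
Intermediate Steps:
W(A, U) = 34 + 30*A
1928 - W(23, -53) = 1928 - (34 + 30*23) = 1928 - (34 + 690) = 1928 - 1*724 = 1928 - 724 = 1204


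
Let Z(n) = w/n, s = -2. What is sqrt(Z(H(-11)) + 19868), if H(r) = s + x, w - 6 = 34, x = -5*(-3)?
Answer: 2*sqrt(839553)/13 ≈ 140.96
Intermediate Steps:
x = 15
w = 40 (w = 6 + 34 = 40)
H(r) = 13 (H(r) = -2 + 15 = 13)
Z(n) = 40/n
sqrt(Z(H(-11)) + 19868) = sqrt(40/13 + 19868) = sqrt(258324/13) = 2*sqrt(839553)/13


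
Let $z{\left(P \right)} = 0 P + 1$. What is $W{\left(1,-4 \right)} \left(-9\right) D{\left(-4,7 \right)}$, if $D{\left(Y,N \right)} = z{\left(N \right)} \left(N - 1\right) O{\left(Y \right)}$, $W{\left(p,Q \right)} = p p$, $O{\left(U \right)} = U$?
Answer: $216$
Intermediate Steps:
$z{\left(P \right)} = 1$ ($z{\left(P \right)} = 0 + 1 = 1$)
$W{\left(p,Q \right)} = p^{2}$
$D{\left(Y,N \right)} = Y \left(-1 + N\right)$ ($D{\left(Y,N \right)} = 1 \left(N - 1\right) Y = 1 \left(-1 + N\right) Y = \left(-1 + N\right) Y = Y \left(-1 + N\right)$)
$W{\left(1,-4 \right)} \left(-9\right) D{\left(-4,7 \right)} = 1^{2} \left(-9\right) \left(- 4 \left(-1 + 7\right)\right) = 1 \left(-9\right) \left(\left(-4\right) 6\right) = \left(-9\right) \left(-24\right) = 216$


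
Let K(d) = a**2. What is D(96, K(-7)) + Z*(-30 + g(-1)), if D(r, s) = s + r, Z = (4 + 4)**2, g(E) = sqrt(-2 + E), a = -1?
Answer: -1823 + 64*I*sqrt(3) ≈ -1823.0 + 110.85*I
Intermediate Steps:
K(d) = 1 (K(d) = (-1)**2 = 1)
Z = 64 (Z = 8**2 = 64)
D(r, s) = r + s
D(96, K(-7)) + Z*(-30 + g(-1)) = (96 + 1) + 64*(-30 + sqrt(-2 - 1)) = 97 + 64*(-30 + sqrt(-3)) = 97 + 64*(-30 + I*sqrt(3)) = 97 + (-1920 + 64*I*sqrt(3)) = -1823 + 64*I*sqrt(3)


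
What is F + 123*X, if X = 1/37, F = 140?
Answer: 5303/37 ≈ 143.32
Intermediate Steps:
X = 1/37 ≈ 0.027027
F + 123*X = 140 + 123*(1/37) = 140 + 123/37 = 5303/37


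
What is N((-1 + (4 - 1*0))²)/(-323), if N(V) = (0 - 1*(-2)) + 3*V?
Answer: -29/323 ≈ -0.089783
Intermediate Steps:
N(V) = 2 + 3*V (N(V) = (0 + 2) + 3*V = 2 + 3*V)
N((-1 + (4 - 1*0))²)/(-323) = (2 + 3*(-1 + (4 - 1*0))²)/(-323) = (2 + 3*(-1 + (4 + 0))²)*(-1/323) = (2 + 3*(-1 + 4)²)*(-1/323) = (2 + 3*3²)*(-1/323) = (2 + 3*9)*(-1/323) = (2 + 27)*(-1/323) = 29*(-1/323) = -29/323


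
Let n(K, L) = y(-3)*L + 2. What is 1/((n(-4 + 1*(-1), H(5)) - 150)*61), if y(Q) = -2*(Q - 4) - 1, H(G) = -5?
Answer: -1/12993 ≈ -7.6964e-5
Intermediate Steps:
y(Q) = 7 - 2*Q (y(Q) = -2*(-4 + Q) - 1 = (8 - 2*Q) - 1 = 7 - 2*Q)
n(K, L) = 2 + 13*L (n(K, L) = (7 - 2*(-3))*L + 2 = (7 + 6)*L + 2 = 13*L + 2 = 2 + 13*L)
1/((n(-4 + 1*(-1), H(5)) - 150)*61) = 1/(((2 + 13*(-5)) - 150)*61) = 1/(((2 - 65) - 150)*61) = 1/((-63 - 150)*61) = 1/(-213*61) = 1/(-12993) = -1/12993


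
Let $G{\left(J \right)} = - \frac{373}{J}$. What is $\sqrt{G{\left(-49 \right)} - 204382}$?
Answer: $\frac{3 i \sqrt{1112705}}{7} \approx 452.08 i$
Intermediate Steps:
$\sqrt{G{\left(-49 \right)} - 204382} = \sqrt{- \frac{373}{-49} - 204382} = \sqrt{\left(-373\right) \left(- \frac{1}{49}\right) - 204382} = \sqrt{\frac{373}{49} - 204382} = \sqrt{- \frac{10014345}{49}} = \frac{3 i \sqrt{1112705}}{7}$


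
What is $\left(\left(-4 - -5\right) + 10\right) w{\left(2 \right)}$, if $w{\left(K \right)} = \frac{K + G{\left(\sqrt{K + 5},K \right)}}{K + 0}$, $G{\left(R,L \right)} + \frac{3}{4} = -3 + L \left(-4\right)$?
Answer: $- \frac{429}{8} \approx -53.625$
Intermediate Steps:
$G{\left(R,L \right)} = - \frac{15}{4} - 4 L$ ($G{\left(R,L \right)} = - \frac{3}{4} + \left(-3 + L \left(-4\right)\right) = - \frac{3}{4} - \left(3 + 4 L\right) = - \frac{15}{4} - 4 L$)
$w{\left(K \right)} = \frac{- \frac{15}{4} - 3 K}{K}$ ($w{\left(K \right)} = \frac{K - \left(\frac{15}{4} + 4 K\right)}{K + 0} = \frac{- \frac{15}{4} - 3 K}{K}$)
$\left(\left(-4 - -5\right) + 10\right) w{\left(2 \right)} = \left(\left(-4 - -5\right) + 10\right) \left(-3 - \frac{15}{4 \cdot 2}\right) = \left(\left(-4 + 5\right) + 10\right) \left(-3 - \frac{15}{8}\right) = \left(1 + 10\right) \left(-3 - \frac{15}{8}\right) = 11 \left(- \frac{39}{8}\right) = - \frac{429}{8}$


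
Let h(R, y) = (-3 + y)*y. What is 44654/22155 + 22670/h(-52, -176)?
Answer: 954516733/348985560 ≈ 2.7351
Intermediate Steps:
h(R, y) = y*(-3 + y)
44654/22155 + 22670/h(-52, -176) = 44654/22155 + 22670/((-176*(-3 - 176))) = 44654*(1/22155) + 22670/((-176*(-179))) = 44654/22155 + 22670/31504 = 44654/22155 + 22670*(1/31504) = 44654/22155 + 11335/15752 = 954516733/348985560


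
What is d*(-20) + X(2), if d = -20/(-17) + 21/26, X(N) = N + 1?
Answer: -8107/221 ≈ -36.683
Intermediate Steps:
X(N) = 1 + N
d = 877/442 (d = -20*(-1/17) + 21*(1/26) = 20/17 + 21/26 = 877/442 ≈ 1.9842)
d*(-20) + X(2) = (877/442)*(-20) + (1 + 2) = -8770/221 + 3 = -8107/221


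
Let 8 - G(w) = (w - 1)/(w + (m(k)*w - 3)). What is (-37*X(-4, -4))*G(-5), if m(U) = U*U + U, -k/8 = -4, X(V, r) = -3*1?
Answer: 2347539/2644 ≈ 887.87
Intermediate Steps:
X(V, r) = -3
k = 32 (k = -8*(-4) = 32)
m(U) = U + U² (m(U) = U² + U = U + U²)
G(w) = 8 - (-1 + w)/(-3 + 1057*w) (G(w) = 8 - (w - 1)/(w + ((32*(1 + 32))*w - 3)) = 8 - (-1 + w)/(w + ((32*33)*w - 3)) = 8 - (-1 + w)/(w + (1056*w - 3)) = 8 - (-1 + w)/(w + (-3 + 1056*w)) = 8 - (-1 + w)/(-3 + 1057*w))
(-37*X(-4, -4))*G(-5) = (-37*(-3))*((-23 + 8455*(-5))/(-3 + 1057*(-5))) = 111*((-23 - 42275)/(-3 - 5285)) = 111*(-42298/(-5288)) = 111*(-1/5288*(-42298)) = 111*(21149/2644) = 2347539/2644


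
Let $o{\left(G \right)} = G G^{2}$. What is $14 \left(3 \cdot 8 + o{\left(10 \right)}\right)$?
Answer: $14336$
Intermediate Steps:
$o{\left(G \right)} = G^{3}$
$14 \left(3 \cdot 8 + o{\left(10 \right)}\right) = 14 \left(3 \cdot 8 + 10^{3}\right) = 14 \left(24 + 1000\right) = 14 \cdot 1024 = 14336$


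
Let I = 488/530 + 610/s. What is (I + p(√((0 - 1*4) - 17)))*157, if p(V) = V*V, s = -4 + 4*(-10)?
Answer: -31068259/5830 ≈ -5329.0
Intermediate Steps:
s = -44 (s = -4 - 40 = -44)
p(V) = V²
I = -75457/5830 (I = 488/530 + 610/(-44) = 488*(1/530) + 610*(-1/44) = 244/265 - 305/22 = -75457/5830 ≈ -12.943)
(I + p(√((0 - 1*4) - 17)))*157 = (-75457/5830 + (√((0 - 1*4) - 17))²)*157 = (-75457/5830 + (√((0 - 4) - 17))²)*157 = (-75457/5830 + (√(-4 - 17))²)*157 = (-75457/5830 + (√(-21))²)*157 = (-75457/5830 + (I*√21)²)*157 = (-75457/5830 - 21)*157 = -197887/5830*157 = -31068259/5830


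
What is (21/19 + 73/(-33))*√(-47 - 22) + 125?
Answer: 125 - 694*I*√69/627 ≈ 125.0 - 9.1943*I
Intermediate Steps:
(21/19 + 73/(-33))*√(-47 - 22) + 125 = (21*(1/19) + 73*(-1/33))*√(-69) + 125 = (21/19 - 73/33)*(I*√69) + 125 = -694*I*√69/627 + 125 = 125 - 694*I*√69/627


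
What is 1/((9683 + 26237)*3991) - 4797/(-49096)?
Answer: 85960279367/879780190640 ≈ 0.097707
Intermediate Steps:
1/((9683 + 26237)*3991) - 4797/(-49096) = (1/3991)/35920 - 4797*(-1/49096) = (1/35920)*(1/3991) + 4797/49096 = 1/143356720 + 4797/49096 = 85960279367/879780190640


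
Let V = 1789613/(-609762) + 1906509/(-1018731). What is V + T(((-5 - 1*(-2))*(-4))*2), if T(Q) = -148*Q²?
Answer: -17652544189651139/207061150674 ≈ -85253.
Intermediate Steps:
V = -995216993987/207061150674 (V = 1789613*(-1/609762) + 1906509*(-1/1018731) = -1789613/609762 - 635503/339577 = -995216993987/207061150674 ≈ -4.8064)
V + T(((-5 - 1*(-2))*(-4))*2) = -995216993987/207061150674 - 148*64*(-5 - 1*(-2))² = -995216993987/207061150674 - 148*64*(-5 + 2)² = -995216993987/207061150674 - 148*(-3*(-4)*2)² = -995216993987/207061150674 - 148*(12*2)² = -995216993987/207061150674 - 148*24² = -995216993987/207061150674 - 148*576 = -995216993987/207061150674 - 85248 = -17652544189651139/207061150674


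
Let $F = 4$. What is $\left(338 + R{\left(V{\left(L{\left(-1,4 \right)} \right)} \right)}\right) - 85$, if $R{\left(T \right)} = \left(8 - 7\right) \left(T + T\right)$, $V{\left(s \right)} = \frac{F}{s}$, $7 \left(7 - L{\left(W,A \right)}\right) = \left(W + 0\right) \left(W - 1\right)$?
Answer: $\frac{11947}{47} \approx 254.19$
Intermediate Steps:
$L{\left(W,A \right)} = 7 - \frac{W \left(-1 + W\right)}{7}$ ($L{\left(W,A \right)} = 7 - \frac{\left(W + 0\right) \left(W - 1\right)}{7} = 7 - \frac{W \left(-1 + W\right)}{7}$)
$V{\left(s \right)} = \frac{4}{s}$
$R{\left(T \right)} = 2 T$ ($R{\left(T \right)} = 1 \cdot 2 T = 2 T$)
$\left(338 + R{\left(V{\left(L{\left(-1,4 \right)} \right)} \right)}\right) - 85 = \left(338 + 2 \frac{4}{7 - \frac{\left(-1\right)^{2}}{7} + \frac{1}{7} \left(-1\right)}\right) - 85 = \left(338 + 2 \frac{4}{7 - \frac{1}{7} - \frac{1}{7}}\right) - 85 = \left(338 + 2 \frac{4}{\frac{47}{7}}\right) - 85 = \left(338 + 2 \cdot 4 \cdot \frac{7}{47}\right) - 85 = \left(338 + 2 \cdot \frac{28}{47}\right) - 85 = \left(338 + \frac{56}{47}\right) - 85 = \frac{15942}{47} - 85 = \frac{11947}{47}$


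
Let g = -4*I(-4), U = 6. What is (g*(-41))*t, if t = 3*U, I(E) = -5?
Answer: -14760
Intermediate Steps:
t = 18 (t = 3*6 = 18)
g = 20 (g = -4*(-5) = 20)
(g*(-41))*t = (20*(-41))*18 = -820*18 = -14760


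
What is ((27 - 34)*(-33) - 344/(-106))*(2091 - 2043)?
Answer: 595920/53 ≈ 11244.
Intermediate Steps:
((27 - 34)*(-33) - 344/(-106))*(2091 - 2043) = (-7*(-33) - 344*(-1/106))*48 = (231 + 172/53)*48 = (12415/53)*48 = 595920/53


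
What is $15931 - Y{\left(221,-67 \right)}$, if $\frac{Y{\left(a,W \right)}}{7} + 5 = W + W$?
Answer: $16904$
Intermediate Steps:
$Y{\left(a,W \right)} = -35 + 14 W$ ($Y{\left(a,W \right)} = -35 + 7 \left(W + W\right) = -35 + 7 \cdot 2 W = -35 + 14 W$)
$15931 - Y{\left(221,-67 \right)} = 15931 - \left(-35 + 14 \left(-67\right)\right) = 15931 - \left(-35 - 938\right) = 15931 - -973 = 15931 + 973 = 16904$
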